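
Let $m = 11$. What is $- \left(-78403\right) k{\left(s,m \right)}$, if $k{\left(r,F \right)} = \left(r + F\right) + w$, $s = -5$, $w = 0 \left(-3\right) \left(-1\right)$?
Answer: $470418$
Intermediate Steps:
$w = 0$ ($w = 0 \left(-1\right) = 0$)
$k{\left(r,F \right)} = F + r$ ($k{\left(r,F \right)} = \left(r + F\right) + 0 = \left(F + r\right) + 0 = F + r$)
$- \left(-78403\right) k{\left(s,m \right)} = - \left(-78403\right) \left(11 - 5\right) = - \left(-78403\right) 6 = \left(-1\right) \left(-470418\right) = 470418$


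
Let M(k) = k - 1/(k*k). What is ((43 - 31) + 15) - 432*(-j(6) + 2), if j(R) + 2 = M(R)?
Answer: 879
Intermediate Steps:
M(k) = k - 1/k²
j(R) = -2 + R - 1/R² (j(R) = -2 + (R - 1/R²) = -2 + R - 1/R²)
((43 - 31) + 15) - 432*(-j(6) + 2) = ((43 - 31) + 15) - 432*(-(-2 + 6 - 1/6²) + 2) = (12 + 15) - 432*(-(-2 + 6 - 1*1/36) + 2) = 27 - 432*(-(-2 + 6 - 1/36) + 2) = 27 - 432*(-1*143/36 + 2) = 27 - 432*(-143/36 + 2) = 27 - 432*(-71)/36 = 27 - 108*(-71/9) = 27 + 852 = 879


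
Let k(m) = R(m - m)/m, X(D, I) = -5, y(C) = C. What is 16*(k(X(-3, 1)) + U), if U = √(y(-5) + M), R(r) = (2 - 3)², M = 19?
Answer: -16/5 + 16*√14 ≈ 56.667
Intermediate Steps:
R(r) = 1 (R(r) = (-1)² = 1)
k(m) = 1/m
U = √14 (U = √(-5 + 19) = √14 ≈ 3.7417)
16*(k(X(-3, 1)) + U) = 16*(1/(-5) + √14) = 16*(-⅕ + √14) = -16/5 + 16*√14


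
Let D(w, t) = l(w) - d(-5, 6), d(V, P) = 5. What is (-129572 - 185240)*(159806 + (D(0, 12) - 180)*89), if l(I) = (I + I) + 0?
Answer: -45125466892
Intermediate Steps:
l(I) = 2*I (l(I) = 2*I + 0 = 2*I)
D(w, t) = -5 + 2*w (D(w, t) = 2*w - 1*5 = 2*w - 5 = -5 + 2*w)
(-129572 - 185240)*(159806 + (D(0, 12) - 180)*89) = (-129572 - 185240)*(159806 + ((-5 + 2*0) - 180)*89) = -314812*(159806 + ((-5 + 0) - 180)*89) = -314812*(159806 + (-5 - 180)*89) = -314812*(159806 - 185*89) = -314812*(159806 - 16465) = -314812*143341 = -45125466892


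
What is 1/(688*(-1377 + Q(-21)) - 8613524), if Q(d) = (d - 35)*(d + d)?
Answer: -1/7942724 ≈ -1.2590e-7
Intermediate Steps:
Q(d) = 2*d*(-35 + d) (Q(d) = (-35 + d)*(2*d) = 2*d*(-35 + d))
1/(688*(-1377 + Q(-21)) - 8613524) = 1/(688*(-1377 + 2*(-21)*(-35 - 21)) - 8613524) = 1/(688*(-1377 + 2*(-21)*(-56)) - 8613524) = 1/(688*(-1377 + 2352) - 8613524) = 1/(688*975 - 8613524) = 1/(670800 - 8613524) = 1/(-7942724) = -1/7942724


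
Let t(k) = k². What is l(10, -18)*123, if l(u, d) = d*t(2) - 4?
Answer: -9348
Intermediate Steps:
l(u, d) = -4 + 4*d (l(u, d) = d*2² - 4 = d*4 - 4 = 4*d - 4 = -4 + 4*d)
l(10, -18)*123 = (-4 + 4*(-18))*123 = (-4 - 72)*123 = -76*123 = -9348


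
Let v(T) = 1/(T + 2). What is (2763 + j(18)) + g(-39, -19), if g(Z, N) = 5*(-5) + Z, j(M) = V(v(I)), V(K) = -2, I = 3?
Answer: 2697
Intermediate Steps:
v(T) = 1/(2 + T)
j(M) = -2
g(Z, N) = -25 + Z
(2763 + j(18)) + g(-39, -19) = (2763 - 2) + (-25 - 39) = 2761 - 64 = 2697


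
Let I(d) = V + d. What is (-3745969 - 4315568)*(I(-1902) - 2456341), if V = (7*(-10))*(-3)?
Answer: 19815523976721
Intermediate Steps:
V = 210 (V = -70*(-3) = 210)
I(d) = 210 + d
(-3745969 - 4315568)*(I(-1902) - 2456341) = (-3745969 - 4315568)*((210 - 1902) - 2456341) = -8061537*(-1692 - 2456341) = -8061537*(-2458033) = 19815523976721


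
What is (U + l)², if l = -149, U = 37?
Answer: 12544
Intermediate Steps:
(U + l)² = (37 - 149)² = (-112)² = 12544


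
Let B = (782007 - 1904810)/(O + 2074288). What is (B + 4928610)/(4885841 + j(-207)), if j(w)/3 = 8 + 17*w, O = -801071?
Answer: 570471719597/564302275076 ≈ 1.0109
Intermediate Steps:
B = -102073/115747 (B = (782007 - 1904810)/(-801071 + 2074288) = -1122803/1273217 = -1122803*1/1273217 = -102073/115747 ≈ -0.88186)
j(w) = 24 + 51*w (j(w) = 3*(8 + 17*w) = 24 + 51*w)
(B + 4928610)/(4885841 + j(-207)) = (-102073/115747 + 4928610)/(4885841 + (24 + 51*(-207))) = 570471719597/(115747*(4885841 + (24 - 10557))) = 570471719597/(115747*(4885841 - 10533)) = (570471719597/115747)/4875308 = (570471719597/115747)*(1/4875308) = 570471719597/564302275076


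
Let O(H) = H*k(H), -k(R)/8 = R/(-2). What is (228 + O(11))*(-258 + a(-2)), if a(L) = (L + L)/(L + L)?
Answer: -182984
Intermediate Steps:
k(R) = 4*R (k(R) = -8*R/(-2) = -8*R*(-1)/2 = -(-4)*R = 4*R)
a(L) = 1 (a(L) = (2*L)/((2*L)) = (2*L)*(1/(2*L)) = 1)
O(H) = 4*H² (O(H) = H*(4*H) = 4*H²)
(228 + O(11))*(-258 + a(-2)) = (228 + 4*11²)*(-258 + 1) = (228 + 4*121)*(-257) = (228 + 484)*(-257) = 712*(-257) = -182984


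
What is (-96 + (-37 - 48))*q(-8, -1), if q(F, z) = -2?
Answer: 362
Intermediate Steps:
(-96 + (-37 - 48))*q(-8, -1) = (-96 + (-37 - 48))*(-2) = (-96 - 85)*(-2) = -181*(-2) = 362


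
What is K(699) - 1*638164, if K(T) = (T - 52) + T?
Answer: -636818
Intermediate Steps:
K(T) = -52 + 2*T (K(T) = (-52 + T) + T = -52 + 2*T)
K(699) - 1*638164 = (-52 + 2*699) - 1*638164 = (-52 + 1398) - 638164 = 1346 - 638164 = -636818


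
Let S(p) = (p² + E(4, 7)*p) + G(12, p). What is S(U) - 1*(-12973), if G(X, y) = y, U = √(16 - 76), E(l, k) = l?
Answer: 12913 + 10*I*√15 ≈ 12913.0 + 38.73*I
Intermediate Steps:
U = 2*I*√15 (U = √(-60) = 2*I*√15 ≈ 7.746*I)
S(p) = p² + 5*p (S(p) = (p² + 4*p) + p = p² + 5*p)
S(U) - 1*(-12973) = (2*I*√15)*(5 + 2*I*√15) - 1*(-12973) = 2*I*√15*(5 + 2*I*√15) + 12973 = 12973 + 2*I*√15*(5 + 2*I*√15)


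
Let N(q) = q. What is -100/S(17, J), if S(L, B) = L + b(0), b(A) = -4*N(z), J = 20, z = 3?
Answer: -20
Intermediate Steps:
b(A) = -12 (b(A) = -4*3 = -12)
S(L, B) = -12 + L (S(L, B) = L - 12 = -12 + L)
-100/S(17, J) = -100/(-12 + 17) = -100/5 = -100*⅕ = -20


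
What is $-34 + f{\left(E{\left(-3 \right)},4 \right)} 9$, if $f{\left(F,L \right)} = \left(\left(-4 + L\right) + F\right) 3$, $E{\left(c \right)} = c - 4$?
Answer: $-223$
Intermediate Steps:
$E{\left(c \right)} = -4 + c$ ($E{\left(c \right)} = c - 4 = -4 + c$)
$f{\left(F,L \right)} = -12 + 3 F + 3 L$ ($f{\left(F,L \right)} = \left(-4 + F + L\right) 3 = -12 + 3 F + 3 L$)
$-34 + f{\left(E{\left(-3 \right)},4 \right)} 9 = -34 + \left(-12 + 3 \left(-4 - 3\right) + 3 \cdot 4\right) 9 = -34 + \left(-12 + 3 \left(-7\right) + 12\right) 9 = -34 + \left(-12 - 21 + 12\right) 9 = -34 - 189 = -223$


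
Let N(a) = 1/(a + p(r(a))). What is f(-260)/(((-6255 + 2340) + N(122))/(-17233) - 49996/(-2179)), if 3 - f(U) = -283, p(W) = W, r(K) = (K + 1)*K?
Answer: 162467189311856/13163052110005 ≈ 12.343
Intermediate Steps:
r(K) = K*(1 + K) (r(K) = (1 + K)*K = K*(1 + K))
N(a) = 1/(a + a*(1 + a))
f(U) = 286 (f(U) = 3 - 1*(-283) = 3 + 283 = 286)
f(-260)/(((-6255 + 2340) + N(122))/(-17233) - 49996/(-2179)) = 286/(((-6255 + 2340) + 1/(122*(2 + 122)))/(-17233) - 49996/(-2179)) = 286/((-3915 + (1/122)/124)*(-1/17233) - 49996*(-1/2179)) = 286/((-3915 + (1/122)*(1/124))*(-1/17233) + 49996/2179) = 286/((-3915 + 1/15128)*(-1/17233) + 49996/2179) = 286/(-59226119/15128*(-1/17233) + 49996/2179) = 286/(59226119/260700824 + 49996/2179) = 286/(13163052110005/568067095496) = 286*(568067095496/13163052110005) = 162467189311856/13163052110005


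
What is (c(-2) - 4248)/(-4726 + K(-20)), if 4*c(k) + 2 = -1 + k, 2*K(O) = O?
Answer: 16997/18944 ≈ 0.89722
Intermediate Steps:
K(O) = O/2
c(k) = -3/4 + k/4 (c(k) = -1/2 + (-1 + k)/4 = -1/2 + (-1/4 + k/4) = -3/4 + k/4)
(c(-2) - 4248)/(-4726 + K(-20)) = ((-3/4 + (1/4)*(-2)) - 4248)/(-4726 + (1/2)*(-20)) = ((-3/4 - 1/2) - 4248)/(-4726 - 10) = (-5/4 - 4248)/(-4736) = -16997/4*(-1/4736) = 16997/18944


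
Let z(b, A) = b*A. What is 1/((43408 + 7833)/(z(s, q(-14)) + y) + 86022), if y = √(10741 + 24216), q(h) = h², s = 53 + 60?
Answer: 42194835304502/3629781750324443821 + 51241*√34957/3629781750324443821 ≈ 1.1625e-5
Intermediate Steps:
s = 113
y = √34957 ≈ 186.97
z(b, A) = A*b
1/((43408 + 7833)/(z(s, q(-14)) + y) + 86022) = 1/((43408 + 7833)/((-14)²*113 + √34957) + 86022) = 1/(51241/(196*113 + √34957) + 86022) = 1/(51241/(22148 + √34957) + 86022) = 1/(86022 + 51241/(22148 + √34957))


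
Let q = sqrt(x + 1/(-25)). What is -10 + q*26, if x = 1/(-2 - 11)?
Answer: -10 + 2*I*sqrt(494)/5 ≈ -10.0 + 8.8904*I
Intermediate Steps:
x = -1/13 (x = 1/(-13) = -1/13 ≈ -0.076923)
q = I*sqrt(494)/65 (q = sqrt(-1/13 + 1/(-25)) = sqrt(-1/13 - 1/25) = sqrt(-38/325) = I*sqrt(494)/65 ≈ 0.34194*I)
-10 + q*26 = -10 + (I*sqrt(494)/65)*26 = -10 + 2*I*sqrt(494)/5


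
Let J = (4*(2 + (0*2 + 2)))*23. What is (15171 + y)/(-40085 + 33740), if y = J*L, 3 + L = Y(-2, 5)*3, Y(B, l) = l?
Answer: -6529/2115 ≈ -3.0870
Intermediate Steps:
J = 368 (J = (4*(2 + (0 + 2)))*23 = (4*(2 + 2))*23 = (4*4)*23 = 16*23 = 368)
L = 12 (L = -3 + 5*3 = -3 + 15 = 12)
y = 4416 (y = 368*12 = 4416)
(15171 + y)/(-40085 + 33740) = (15171 + 4416)/(-40085 + 33740) = 19587/(-6345) = 19587*(-1/6345) = -6529/2115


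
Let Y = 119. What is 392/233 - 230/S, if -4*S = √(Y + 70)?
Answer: 392/233 + 920*√21/63 ≈ 68.603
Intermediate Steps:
S = -3*√21/4 (S = -√(119 + 70)/4 = -3*√21/4 ≈ -3.4369)
392/233 - 230/S = 392/233 - 230*(-4*√21/63) = 392*(1/233) - (-920)*√21/63 = 392/233 + 920*√21/63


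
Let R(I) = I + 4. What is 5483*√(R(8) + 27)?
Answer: 5483*√39 ≈ 34241.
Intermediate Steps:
R(I) = 4 + I
5483*√(R(8) + 27) = 5483*√((4 + 8) + 27) = 5483*√(12 + 27) = 5483*√39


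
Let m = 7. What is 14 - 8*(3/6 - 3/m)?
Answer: 94/7 ≈ 13.429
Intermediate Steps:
14 - 8*(3/6 - 3/m) = 14 - 8*(3/6 - 3/7) = 14 - 8*(3*(1/6) - 3*1/7) = 14 - 8*(1/2 - 3/7) = 14 - 8*1/14 = 14 - 4/7 = 94/7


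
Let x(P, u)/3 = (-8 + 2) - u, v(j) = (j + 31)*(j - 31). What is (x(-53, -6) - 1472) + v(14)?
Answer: -2237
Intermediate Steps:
v(j) = (-31 + j)*(31 + j) (v(j) = (31 + j)*(-31 + j) = (-31 + j)*(31 + j))
x(P, u) = -18 - 3*u (x(P, u) = 3*((-8 + 2) - u) = 3*(-6 - u) = -18 - 3*u)
(x(-53, -6) - 1472) + v(14) = ((-18 - 3*(-6)) - 1472) + (-961 + 14²) = ((-18 + 18) - 1472) + (-961 + 196) = (0 - 1472) - 765 = -1472 - 765 = -2237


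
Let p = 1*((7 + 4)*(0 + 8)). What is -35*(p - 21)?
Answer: -2345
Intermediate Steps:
p = 88 (p = 1*(11*8) = 1*88 = 88)
-35*(p - 21) = -35*(88 - 21) = -35*67 = -2345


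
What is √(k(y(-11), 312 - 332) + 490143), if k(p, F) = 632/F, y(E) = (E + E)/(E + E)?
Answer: √12252785/5 ≈ 700.08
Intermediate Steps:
y(E) = 1 (y(E) = (2*E)/((2*E)) = (2*E)*(1/(2*E)) = 1)
√(k(y(-11), 312 - 332) + 490143) = √(632/(312 - 332) + 490143) = √(632/(-20) + 490143) = √(632*(-1/20) + 490143) = √(-158/5 + 490143) = √(2450557/5) = √12252785/5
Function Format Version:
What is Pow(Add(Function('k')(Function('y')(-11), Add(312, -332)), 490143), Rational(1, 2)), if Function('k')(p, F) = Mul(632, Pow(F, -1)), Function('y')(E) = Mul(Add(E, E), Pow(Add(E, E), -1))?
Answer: Mul(Rational(1, 5), Pow(12252785, Rational(1, 2))) ≈ 700.08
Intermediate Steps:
Function('y')(E) = 1 (Function('y')(E) = Mul(Mul(2, E), Pow(Mul(2, E), -1)) = Mul(Mul(2, E), Mul(Rational(1, 2), Pow(E, -1))) = 1)
Pow(Add(Function('k')(Function('y')(-11), Add(312, -332)), 490143), Rational(1, 2)) = Pow(Add(Mul(632, Pow(Add(312, -332), -1)), 490143), Rational(1, 2)) = Pow(Add(Mul(632, Pow(-20, -1)), 490143), Rational(1, 2)) = Pow(Add(Mul(632, Rational(-1, 20)), 490143), Rational(1, 2)) = Pow(Add(Rational(-158, 5), 490143), Rational(1, 2)) = Pow(Rational(2450557, 5), Rational(1, 2)) = Mul(Rational(1, 5), Pow(12252785, Rational(1, 2)))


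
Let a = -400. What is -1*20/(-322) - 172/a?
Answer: 7923/16100 ≈ 0.49211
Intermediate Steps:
-1*20/(-322) - 172/a = -1*20/(-322) - 172/(-400) = -20*(-1/322) - 172*(-1/400) = 10/161 + 43/100 = 7923/16100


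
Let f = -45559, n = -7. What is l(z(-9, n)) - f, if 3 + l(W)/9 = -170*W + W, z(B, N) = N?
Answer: 56179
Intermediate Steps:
l(W) = -27 - 1521*W (l(W) = -27 + 9*(-170*W + W) = -27 + 9*(-169*W) = -27 - 1521*W)
l(z(-9, n)) - f = (-27 - 1521*(-7)) - 1*(-45559) = (-27 + 10647) + 45559 = 10620 + 45559 = 56179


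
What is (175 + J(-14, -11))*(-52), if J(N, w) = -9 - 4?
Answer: -8424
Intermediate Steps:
J(N, w) = -13
(175 + J(-14, -11))*(-52) = (175 - 13)*(-52) = 162*(-52) = -8424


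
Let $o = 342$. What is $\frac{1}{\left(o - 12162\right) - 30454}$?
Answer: $- \frac{1}{42274} \approx -2.3655 \cdot 10^{-5}$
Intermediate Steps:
$\frac{1}{\left(o - 12162\right) - 30454} = \frac{1}{\left(342 - 12162\right) - 30454} = \frac{1}{-11820 - 30454} = \frac{1}{-42274} = - \frac{1}{42274}$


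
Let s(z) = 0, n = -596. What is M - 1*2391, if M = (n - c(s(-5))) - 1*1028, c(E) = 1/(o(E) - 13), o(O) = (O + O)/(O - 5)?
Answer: -52194/13 ≈ -4014.9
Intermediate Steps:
o(O) = 2*O/(-5 + O) (o(O) = (2*O)/(-5 + O) = 2*O/(-5 + O))
c(E) = 1/(-13 + 2*E/(-5 + E)) (c(E) = 1/(2*E/(-5 + E) - 13) = 1/(-13 + 2*E/(-5 + E)))
M = -21111/13 (M = (-596 - (-5 + 0)/(65 - 11*0)) - 1*1028 = (-596 - (-5)/(65 + 0)) - 1028 = (-596 - (-5)/65) - 1028 = (-596 - 1*(-1/13)) - 1028 = (-596 + 1/13) - 1028 = -7747/13 - 1028 = -21111/13 ≈ -1623.9)
M - 1*2391 = -21111/13 - 1*2391 = -21111/13 - 2391 = -52194/13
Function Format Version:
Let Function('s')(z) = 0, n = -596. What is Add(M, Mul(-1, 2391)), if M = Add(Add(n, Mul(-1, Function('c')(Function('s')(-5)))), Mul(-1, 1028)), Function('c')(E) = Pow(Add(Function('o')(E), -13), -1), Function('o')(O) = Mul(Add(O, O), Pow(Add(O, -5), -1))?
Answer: Rational(-52194, 13) ≈ -4014.9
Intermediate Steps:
Function('o')(O) = Mul(2, O, Pow(Add(-5, O), -1)) (Function('o')(O) = Mul(Mul(2, O), Pow(Add(-5, O), -1)) = Mul(2, O, Pow(Add(-5, O), -1)))
Function('c')(E) = Pow(Add(-13, Mul(2, E, Pow(Add(-5, E), -1))), -1) (Function('c')(E) = Pow(Add(Mul(2, E, Pow(Add(-5, E), -1)), -13), -1) = Pow(Add(-13, Mul(2, E, Pow(Add(-5, E), -1))), -1))
M = Rational(-21111, 13) (M = Add(Add(-596, Mul(-1, Mul(Pow(Add(65, Mul(-11, 0)), -1), Add(-5, 0)))), Mul(-1, 1028)) = Add(Add(-596, Mul(-1, Mul(Pow(Add(65, 0), -1), -5))), -1028) = Add(Add(-596, Mul(-1, Mul(Pow(65, -1), -5))), -1028) = Add(Add(-596, Mul(-1, Mul(Rational(1, 65), -5))), -1028) = Add(Add(-596, Mul(-1, Rational(-1, 13))), -1028) = Add(Add(-596, Rational(1, 13)), -1028) = Add(Rational(-7747, 13), -1028) = Rational(-21111, 13) ≈ -1623.9)
Add(M, Mul(-1, 2391)) = Add(Rational(-21111, 13), Mul(-1, 2391)) = Add(Rational(-21111, 13), -2391) = Rational(-52194, 13)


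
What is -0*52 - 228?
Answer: -228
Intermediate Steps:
-0*52 - 228 = -490*0 - 228 = 0 - 228 = -228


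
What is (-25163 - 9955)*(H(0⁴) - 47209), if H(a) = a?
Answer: 1657885662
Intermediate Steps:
(-25163 - 9955)*(H(0⁴) - 47209) = (-25163 - 9955)*(0⁴ - 47209) = -35118*(0 - 47209) = -35118*(-47209) = 1657885662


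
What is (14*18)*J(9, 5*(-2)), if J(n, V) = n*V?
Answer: -22680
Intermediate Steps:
J(n, V) = V*n
(14*18)*J(9, 5*(-2)) = (14*18)*((5*(-2))*9) = 252*(-10*9) = 252*(-90) = -22680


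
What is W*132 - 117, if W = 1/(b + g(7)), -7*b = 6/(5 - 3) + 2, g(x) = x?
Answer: -96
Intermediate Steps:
b = -5/7 (b = -(6/(5 - 3) + 2)/7 = -(6/2 + 2)/7 = -(6*(½) + 2)/7 = -(3 + 2)/7 = -⅐*5 = -5/7 ≈ -0.71429)
W = 7/44 (W = 1/(-5/7 + 7) = 1/(44/7) = 7/44 ≈ 0.15909)
W*132 - 117 = (7/44)*132 - 117 = 21 - 117 = -96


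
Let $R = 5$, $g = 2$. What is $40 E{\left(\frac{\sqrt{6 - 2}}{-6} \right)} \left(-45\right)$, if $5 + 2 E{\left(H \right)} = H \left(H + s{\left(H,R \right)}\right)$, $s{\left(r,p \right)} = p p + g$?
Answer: $12500$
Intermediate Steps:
$s{\left(r,p \right)} = 2 + p^{2}$ ($s{\left(r,p \right)} = p p + 2 = p^{2} + 2 = 2 + p^{2}$)
$E{\left(H \right)} = - \frac{5}{2} + \frac{H \left(27 + H\right)}{2}$ ($E{\left(H \right)} = - \frac{5}{2} + \frac{H \left(H + \left(2 + 5^{2}\right)\right)}{2} = - \frac{5}{2} + \frac{H \left(H + \left(2 + 25\right)\right)}{2} = - \frac{5}{2} + \frac{H \left(H + 27\right)}{2} = - \frac{5}{2} + \frac{H \left(27 + H\right)}{2}$)
$40 E{\left(\frac{\sqrt{6 - 2}}{-6} \right)} \left(-45\right) = 40 \left(- \frac{5}{2} + \frac{\left(\frac{\sqrt{6 - 2}}{-6}\right)^{2}}{2} + \frac{27 \frac{\sqrt{6 - 2}}{-6}}{2}\right) \left(-45\right) = 40 \left(- \frac{5}{2} + \frac{\left(\sqrt{4} \left(- \frac{1}{6}\right)\right)^{2}}{2} + \frac{27 \sqrt{4} \left(- \frac{1}{6}\right)}{2}\right) \left(-45\right) = 40 \left(- \frac{5}{2} + \frac{\left(2 \left(- \frac{1}{6}\right)\right)^{2}}{2} + \frac{27 \cdot 2 \left(- \frac{1}{6}\right)}{2}\right) \left(-45\right) = 40 \left(- \frac{5}{2} + \frac{\left(- \frac{1}{3}\right)^{2}}{2} + \frac{27}{2} \left(- \frac{1}{3}\right)\right) \left(-45\right) = 40 \left(- \frac{5}{2} + \frac{1}{2} \cdot \frac{1}{9} - \frac{9}{2}\right) \left(-45\right) = 40 \left(- \frac{5}{2} + \frac{1}{18} - \frac{9}{2}\right) \left(-45\right) = 40 \left(- \frac{125}{18}\right) \left(-45\right) = \left(- \frac{2500}{9}\right) \left(-45\right) = 12500$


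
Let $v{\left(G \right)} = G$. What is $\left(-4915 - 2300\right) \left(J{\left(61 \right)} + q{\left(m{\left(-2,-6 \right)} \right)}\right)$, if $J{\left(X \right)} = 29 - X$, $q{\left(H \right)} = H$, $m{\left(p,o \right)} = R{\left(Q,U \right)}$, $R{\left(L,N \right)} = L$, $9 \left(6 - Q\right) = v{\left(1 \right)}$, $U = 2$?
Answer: $\frac{565175}{3} \approx 1.8839 \cdot 10^{5}$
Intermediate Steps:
$Q = \frac{53}{9}$ ($Q = 6 - \frac{1}{9} = \frac{53}{9} \approx 5.8889$)
$m{\left(p,o \right)} = \frac{53}{9}$
$\left(-4915 - 2300\right) \left(J{\left(61 \right)} + q{\left(m{\left(-2,-6 \right)} \right)}\right) = \left(-4915 - 2300\right) \left(\left(29 - 61\right) + \frac{53}{9}\right) = - 7215 \left(\left(29 - 61\right) + \frac{53}{9}\right) = - 7215 \left(-32 + \frac{53}{9}\right) = \left(-7215\right) \left(- \frac{235}{9}\right) = \frac{565175}{3}$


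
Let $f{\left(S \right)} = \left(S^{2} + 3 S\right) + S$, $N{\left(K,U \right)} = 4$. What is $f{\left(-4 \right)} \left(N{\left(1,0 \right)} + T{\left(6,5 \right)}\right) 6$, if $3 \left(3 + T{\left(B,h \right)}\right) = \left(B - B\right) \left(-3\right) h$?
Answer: $0$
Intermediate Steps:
$T{\left(B,h \right)} = -3$ ($T{\left(B,h \right)} = -3 + \frac{\left(B - B\right) \left(-3\right) h}{3} = -3 + \frac{0 \left(-3\right) h}{3} = -3 + \frac{0 h}{3} = -3 + \frac{1}{3} \cdot 0 = -3 + 0 = -3$)
$f{\left(S \right)} = S^{2} + 4 S$
$f{\left(-4 \right)} \left(N{\left(1,0 \right)} + T{\left(6,5 \right)}\right) 6 = - 4 \left(4 - 4\right) \left(4 - 3\right) 6 = \left(-4\right) 0 \cdot 1 \cdot 6 = 0 \cdot 6 = 0$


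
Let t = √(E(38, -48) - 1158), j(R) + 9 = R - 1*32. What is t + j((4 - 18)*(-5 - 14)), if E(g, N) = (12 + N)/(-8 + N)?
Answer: 225 + I*√226842/14 ≈ 225.0 + 34.02*I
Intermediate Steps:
j(R) = -41 + R (j(R) = -9 + (R - 1*32) = -9 + (R - 32) = -9 + (-32 + R) = -41 + R)
E(g, N) = (12 + N)/(-8 + N)
t = I*√226842/14 (t = √((12 - 48)/(-8 - 48) - 1158) = √(-36/(-56) - 1158) = √(-1/56*(-36) - 1158) = √(9/14 - 1158) = √(-16203/14) = I*√226842/14 ≈ 34.02*I)
t + j((4 - 18)*(-5 - 14)) = I*√226842/14 + (-41 + (4 - 18)*(-5 - 14)) = I*√226842/14 + (-41 - 14*(-19)) = I*√226842/14 + (-41 + 266) = I*√226842/14 + 225 = 225 + I*√226842/14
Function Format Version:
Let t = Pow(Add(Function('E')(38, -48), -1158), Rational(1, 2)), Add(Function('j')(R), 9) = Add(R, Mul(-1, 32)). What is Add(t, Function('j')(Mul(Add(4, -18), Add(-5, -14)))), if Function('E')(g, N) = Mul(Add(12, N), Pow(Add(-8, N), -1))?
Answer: Add(225, Mul(Rational(1, 14), I, Pow(226842, Rational(1, 2)))) ≈ Add(225.00, Mul(34.020, I))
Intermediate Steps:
Function('j')(R) = Add(-41, R) (Function('j')(R) = Add(-9, Add(R, Mul(-1, 32))) = Add(-9, Add(R, -32)) = Add(-9, Add(-32, R)) = Add(-41, R))
Function('E')(g, N) = Mul(Pow(Add(-8, N), -1), Add(12, N))
t = Mul(Rational(1, 14), I, Pow(226842, Rational(1, 2))) (t = Pow(Add(Mul(Pow(Add(-8, -48), -1), Add(12, -48)), -1158), Rational(1, 2)) = Pow(Add(Mul(Pow(-56, -1), -36), -1158), Rational(1, 2)) = Pow(Add(Mul(Rational(-1, 56), -36), -1158), Rational(1, 2)) = Pow(Add(Rational(9, 14), -1158), Rational(1, 2)) = Pow(Rational(-16203, 14), Rational(1, 2)) = Mul(Rational(1, 14), I, Pow(226842, Rational(1, 2))) ≈ Mul(34.020, I))
Add(t, Function('j')(Mul(Add(4, -18), Add(-5, -14)))) = Add(Mul(Rational(1, 14), I, Pow(226842, Rational(1, 2))), Add(-41, Mul(Add(4, -18), Add(-5, -14)))) = Add(Mul(Rational(1, 14), I, Pow(226842, Rational(1, 2))), Add(-41, Mul(-14, -19))) = Add(Mul(Rational(1, 14), I, Pow(226842, Rational(1, 2))), Add(-41, 266)) = Add(Mul(Rational(1, 14), I, Pow(226842, Rational(1, 2))), 225) = Add(225, Mul(Rational(1, 14), I, Pow(226842, Rational(1, 2))))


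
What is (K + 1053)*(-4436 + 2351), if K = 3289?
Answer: -9053070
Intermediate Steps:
(K + 1053)*(-4436 + 2351) = (3289 + 1053)*(-4436 + 2351) = 4342*(-2085) = -9053070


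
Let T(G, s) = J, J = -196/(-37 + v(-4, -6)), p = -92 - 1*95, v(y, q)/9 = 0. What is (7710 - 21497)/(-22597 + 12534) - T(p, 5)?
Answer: -1462229/372331 ≈ -3.9272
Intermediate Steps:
v(y, q) = 0 (v(y, q) = 9*0 = 0)
p = -187 (p = -92 - 95 = -187)
J = 196/37 (J = -196/(-37 + 0) = -196/(-37) = -196*(-1/37) = 196/37 ≈ 5.2973)
T(G, s) = 196/37
(7710 - 21497)/(-22597 + 12534) - T(p, 5) = (7710 - 21497)/(-22597 + 12534) - 1*196/37 = -13787/(-10063) - 196/37 = -13787*(-1/10063) - 196/37 = 13787/10063 - 196/37 = -1462229/372331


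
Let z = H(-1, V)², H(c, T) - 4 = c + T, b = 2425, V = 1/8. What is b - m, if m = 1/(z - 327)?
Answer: 49234839/20303 ≈ 2425.0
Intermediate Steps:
V = ⅛ ≈ 0.12500
H(c, T) = 4 + T + c (H(c, T) = 4 + (c + T) = 4 + (T + c) = 4 + T + c)
z = 625/64 (z = (4 + ⅛ - 1)² = (25/8)² = 625/64 ≈ 9.7656)
m = -64/20303 (m = 1/(625/64 - 327) = 1/(-20303/64) = -64/20303 ≈ -0.0031522)
b - m = 2425 - 1*(-64/20303) = 2425 + 64/20303 = 49234839/20303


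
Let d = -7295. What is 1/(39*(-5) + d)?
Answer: -1/7490 ≈ -0.00013351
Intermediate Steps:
1/(39*(-5) + d) = 1/(39*(-5) - 7295) = 1/(-195 - 7295) = 1/(-7490) = -1/7490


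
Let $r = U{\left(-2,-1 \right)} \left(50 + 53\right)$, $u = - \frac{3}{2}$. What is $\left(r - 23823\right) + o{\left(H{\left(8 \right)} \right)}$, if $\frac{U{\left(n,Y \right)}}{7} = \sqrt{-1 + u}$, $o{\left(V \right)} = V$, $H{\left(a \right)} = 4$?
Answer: $-23819 + \frac{721 i \sqrt{10}}{2} \approx -23819.0 + 1140.0 i$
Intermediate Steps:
$u = - \frac{3}{2}$ ($u = \left(-3\right) \frac{1}{2} = - \frac{3}{2} \approx -1.5$)
$U{\left(n,Y \right)} = \frac{7 i \sqrt{10}}{2}$ ($U{\left(n,Y \right)} = 7 \sqrt{-1 - \frac{3}{2}} = 7 \sqrt{- \frac{5}{2}} = 7 \frac{i \sqrt{10}}{2} = \frac{7 i \sqrt{10}}{2}$)
$r = \frac{721 i \sqrt{10}}{2}$ ($r = \frac{7 i \sqrt{10}}{2} \left(50 + 53\right) = \frac{7 i \sqrt{10}}{2} \cdot 103 = \frac{721 i \sqrt{10}}{2} \approx 1140.0 i$)
$\left(r - 23823\right) + o{\left(H{\left(8 \right)} \right)} = \left(\frac{721 i \sqrt{10}}{2} - 23823\right) + 4 = \left(-23823 + \frac{721 i \sqrt{10}}{2}\right) + 4 = -23819 + \frac{721 i \sqrt{10}}{2}$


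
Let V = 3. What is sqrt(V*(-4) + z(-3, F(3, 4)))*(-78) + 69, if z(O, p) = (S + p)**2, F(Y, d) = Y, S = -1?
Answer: 69 - 156*I*sqrt(2) ≈ 69.0 - 220.62*I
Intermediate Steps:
z(O, p) = (-1 + p)**2
sqrt(V*(-4) + z(-3, F(3, 4)))*(-78) + 69 = sqrt(3*(-4) + (-1 + 3)**2)*(-78) + 69 = sqrt(-12 + 2**2)*(-78) + 69 = sqrt(-12 + 4)*(-78) + 69 = sqrt(-8)*(-78) + 69 = (2*I*sqrt(2))*(-78) + 69 = -156*I*sqrt(2) + 69 = 69 - 156*I*sqrt(2)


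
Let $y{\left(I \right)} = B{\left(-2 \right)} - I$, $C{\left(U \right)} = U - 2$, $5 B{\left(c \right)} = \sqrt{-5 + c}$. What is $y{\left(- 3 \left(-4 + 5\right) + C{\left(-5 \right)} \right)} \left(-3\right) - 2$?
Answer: $-32 - \frac{3 i \sqrt{7}}{5} \approx -32.0 - 1.5875 i$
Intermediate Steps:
$B{\left(c \right)} = \frac{\sqrt{-5 + c}}{5}$
$C{\left(U \right)} = -2 + U$
$y{\left(I \right)} = - I + \frac{i \sqrt{7}}{5}$ ($y{\left(I \right)} = \frac{\sqrt{-5 - 2}}{5} - I = \frac{\sqrt{-7}}{5} - I = \frac{i \sqrt{7}}{5} - I = - I + \frac{i \sqrt{7}}{5}$)
$y{\left(- 3 \left(-4 + 5\right) + C{\left(-5 \right)} \right)} \left(-3\right) - 2 = \left(- (- 3 \left(-4 + 5\right) - 7) + \frac{i \sqrt{7}}{5}\right) \left(-3\right) - 2 = \left(- (\left(-3\right) 1 - 7) + \frac{i \sqrt{7}}{5}\right) \left(-3\right) - 2 = \left(- (-3 - 7) + \frac{i \sqrt{7}}{5}\right) \left(-3\right) - 2 = \left(\left(-1\right) \left(-10\right) + \frac{i \sqrt{7}}{5}\right) \left(-3\right) - 2 = \left(10 + \frac{i \sqrt{7}}{5}\right) \left(-3\right) - 2 = \left(-30 - \frac{3 i \sqrt{7}}{5}\right) - 2 = -32 - \frac{3 i \sqrt{7}}{5}$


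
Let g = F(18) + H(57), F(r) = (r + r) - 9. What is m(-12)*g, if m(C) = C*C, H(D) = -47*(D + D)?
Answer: -767664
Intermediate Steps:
F(r) = -9 + 2*r (F(r) = 2*r - 9 = -9 + 2*r)
H(D) = -94*D
m(C) = C²
g = -5331 (g = (-9 + 2*18) - 94*57 = (-9 + 36) - 5358 = 27 - 5358 = -5331)
m(-12)*g = (-12)²*(-5331) = 144*(-5331) = -767664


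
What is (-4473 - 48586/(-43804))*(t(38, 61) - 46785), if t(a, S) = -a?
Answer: 4586001617519/21902 ≈ 2.0939e+8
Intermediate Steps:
(-4473 - 48586/(-43804))*(t(38, 61) - 46785) = (-4473 - 48586/(-43804))*(-1*38 - 46785) = (-4473 - 48586*(-1/43804))*(-38 - 46785) = (-4473 + 24293/21902)*(-46823) = -97943353/21902*(-46823) = 4586001617519/21902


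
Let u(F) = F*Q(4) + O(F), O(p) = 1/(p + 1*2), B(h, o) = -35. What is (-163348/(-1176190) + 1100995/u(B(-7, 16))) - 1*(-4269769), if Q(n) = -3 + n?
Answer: 2881383384679399/679837820 ≈ 4.2383e+6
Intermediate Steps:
O(p) = 1/(2 + p) (O(p) = 1/(p + 2) = 1/(2 + p))
u(F) = F + 1/(2 + F) (u(F) = F*(-3 + 4) + 1/(2 + F) = F*1 + 1/(2 + F) = F + 1/(2 + F))
(-163348/(-1176190) + 1100995/u(B(-7, 16))) - 1*(-4269769) = (-163348/(-1176190) + 1100995/(((1 - 35*(2 - 35))/(2 - 35)))) - 1*(-4269769) = (-163348*(-1/1176190) + 1100995/(((1 - 35*(-33))/(-33)))) + 4269769 = (81674/588095 + 1100995/((-(1 + 1155)/33))) + 4269769 = (81674/588095 + 1100995/((-1/33*1156))) + 4269769 = (81674/588095 + 1100995/(-1156/33)) + 4269769 = (81674/588095 + 1100995*(-33/1156)) + 4269769 = (81674/588095 - 36332835/1156) + 4269769 = -21367064184181/679837820 + 4269769 = 2881383384679399/679837820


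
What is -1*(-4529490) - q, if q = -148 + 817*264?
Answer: 4313950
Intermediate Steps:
q = 215540 (q = -148 + 215688 = 215540)
-1*(-4529490) - q = -1*(-4529490) - 1*215540 = 4529490 - 215540 = 4313950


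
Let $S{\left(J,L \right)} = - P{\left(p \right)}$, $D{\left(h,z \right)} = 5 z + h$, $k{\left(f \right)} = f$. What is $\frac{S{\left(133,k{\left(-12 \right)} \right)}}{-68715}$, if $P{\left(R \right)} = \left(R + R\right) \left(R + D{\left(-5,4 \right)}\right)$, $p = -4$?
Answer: $- \frac{88}{68715} \approx -0.0012807$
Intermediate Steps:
$D{\left(h,z \right)} = h + 5 z$
$P{\left(R \right)} = 2 R \left(15 + R\right)$ ($P{\left(R \right)} = \left(R + R\right) \left(R + \left(-5 + 5 \cdot 4\right)\right) = 2 R \left(R + \left(-5 + 20\right)\right) = 2 R \left(R + 15\right) = 2 R \left(15 + R\right)$)
$S{\left(J,L \right)} = 88$ ($S{\left(J,L \right)} = - 2 \left(-4\right) \left(15 - 4\right) = - 2 \left(-4\right) 11 = \left(-1\right) \left(-88\right) = 88$)
$\frac{S{\left(133,k{\left(-12 \right)} \right)}}{-68715} = \frac{88}{-68715} = 88 \left(- \frac{1}{68715}\right) = - \frac{88}{68715}$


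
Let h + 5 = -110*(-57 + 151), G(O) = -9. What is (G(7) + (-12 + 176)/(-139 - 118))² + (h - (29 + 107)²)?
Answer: -1898783680/66049 ≈ -28748.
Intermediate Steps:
h = -10345 (h = -5 - 110*(-57 + 151) = -5 - 110*94 = -5 - 10340 = -10345)
(G(7) + (-12 + 176)/(-139 - 118))² + (h - (29 + 107)²) = (-9 + (-12 + 176)/(-139 - 118))² + (-10345 - (29 + 107)²) = (-9 + 164/(-257))² + (-10345 - 1*136²) = (-9 + 164*(-1/257))² + (-10345 - 1*18496) = (-9 - 164/257)² + (-10345 - 18496) = (-2477/257)² - 28841 = 6135529/66049 - 28841 = -1898783680/66049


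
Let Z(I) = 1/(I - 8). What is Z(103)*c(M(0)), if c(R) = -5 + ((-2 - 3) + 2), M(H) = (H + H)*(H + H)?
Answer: -8/95 ≈ -0.084211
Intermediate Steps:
M(H) = 4*H² (M(H) = (2*H)*(2*H) = 4*H²)
Z(I) = 1/(-8 + I)
c(R) = -8 (c(R) = -5 + (-5 + 2) = -5 - 3 = -8)
Z(103)*c(M(0)) = -8/(-8 + 103) = -8/95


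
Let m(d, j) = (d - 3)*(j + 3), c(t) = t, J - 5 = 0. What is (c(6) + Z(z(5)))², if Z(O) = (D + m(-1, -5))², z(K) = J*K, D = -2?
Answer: 1764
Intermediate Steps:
J = 5 (J = 5 + 0 = 5)
m(d, j) = (-3 + d)*(3 + j)
z(K) = 5*K
Z(O) = 36 (Z(O) = (-2 + (-9 - 3*(-5) + 3*(-1) - 1*(-5)))² = (-2 + (-9 + 15 - 3 + 5))² = (-2 + 8)² = 6² = 36)
(c(6) + Z(z(5)))² = (6 + 36)² = 42² = 1764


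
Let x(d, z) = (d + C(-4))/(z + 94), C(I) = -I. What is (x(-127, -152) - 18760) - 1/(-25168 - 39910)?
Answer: -17700516397/943631 ≈ -18758.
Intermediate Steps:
x(d, z) = (4 + d)/(94 + z) (x(d, z) = (d - 1*(-4))/(z + 94) = (d + 4)/(94 + z) = (4 + d)/(94 + z))
(x(-127, -152) - 18760) - 1/(-25168 - 39910) = ((4 - 127)/(94 - 152) - 18760) - 1/(-25168 - 39910) = (-123/(-58) - 18760) - 1/(-65078) = (-1/58*(-123) - 18760) - 1*(-1/65078) = (123/58 - 18760) + 1/65078 = -1087957/58 + 1/65078 = -17700516397/943631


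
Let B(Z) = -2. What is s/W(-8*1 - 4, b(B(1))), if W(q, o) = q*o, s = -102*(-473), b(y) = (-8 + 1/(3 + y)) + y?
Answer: 8041/18 ≈ 446.72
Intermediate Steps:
b(y) = -8 + y + 1/(3 + y)
s = 48246
W(q, o) = o*q
s/W(-8*1 - 4, b(B(1))) = 48246/((((-23 + (-2)² - 5*(-2))/(3 - 2))*(-8*1 - 4))) = 48246/((((-23 + 4 + 10)/1)*(-8 - 4))) = 48246/(((1*(-9))*(-12))) = 48246/((-9*(-12))) = 48246/108 = 48246*(1/108) = 8041/18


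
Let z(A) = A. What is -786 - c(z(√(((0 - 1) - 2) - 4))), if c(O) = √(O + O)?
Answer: -786 - 7^(¼)*(1 + I) ≈ -787.63 - 1.6266*I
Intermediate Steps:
c(O) = √2*√O (c(O) = √(2*O) = √2*√O)
-786 - c(z(√(((0 - 1) - 2) - 4))) = -786 - √2*√(√(((0 - 1) - 2) - 4)) = -786 - √2*√(√((-1 - 2) - 4)) = -786 - √2*√(√(-3 - 4)) = -786 - √2*√(√(-7)) = -786 - √2*√(I*√7) = -786 - √2*7^(¼)*√I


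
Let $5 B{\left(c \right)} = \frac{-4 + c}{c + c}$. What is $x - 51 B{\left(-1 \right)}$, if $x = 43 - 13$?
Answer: $\frac{9}{2} \approx 4.5$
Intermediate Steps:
$B{\left(c \right)} = \frac{-4 + c}{10 c}$ ($B{\left(c \right)} = \frac{\left(-4 + c\right) \frac{1}{c + c}}{5} = \frac{\left(-4 + c\right) \frac{1}{2 c}}{5} = \frac{\frac{1}{2} \frac{1}{c} \left(-4 + c\right)}{5} = \frac{-4 + c}{10 c}$)
$x = 30$ ($x = 43 - 13 = 30$)
$x - 51 B{\left(-1 \right)} = 30 - 51 \frac{-4 - 1}{10 \left(-1\right)} = 30 - 51 \cdot \frac{1}{10} \left(-1\right) \left(-5\right) = 30 - \frac{51}{2} = \frac{9}{2}$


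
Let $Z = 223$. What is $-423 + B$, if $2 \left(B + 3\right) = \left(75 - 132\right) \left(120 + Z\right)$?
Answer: $- \frac{20403}{2} \approx -10202.0$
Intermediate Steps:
$B = - \frac{19557}{2}$ ($B = -3 + \frac{\left(75 - 132\right) \left(120 + 223\right)}{2} = -3 + \frac{\left(-57\right) 343}{2} = -3 + \frac{1}{2} \left(-19551\right) = -3 - \frac{19551}{2} = - \frac{19557}{2} \approx -9778.5$)
$-423 + B = -423 - \frac{19557}{2} = - \frac{20403}{2}$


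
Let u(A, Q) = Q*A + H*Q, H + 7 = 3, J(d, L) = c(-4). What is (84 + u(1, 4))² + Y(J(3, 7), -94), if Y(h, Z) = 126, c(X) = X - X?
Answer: 5310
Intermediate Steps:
c(X) = 0
J(d, L) = 0
H = -4 (H = -7 + 3 = -4)
u(A, Q) = -4*Q + A*Q (u(A, Q) = Q*A - 4*Q = A*Q - 4*Q = -4*Q + A*Q)
(84 + u(1, 4))² + Y(J(3, 7), -94) = (84 + 4*(-4 + 1))² + 126 = (84 + 4*(-3))² + 126 = (84 - 12)² + 126 = 72² + 126 = 5184 + 126 = 5310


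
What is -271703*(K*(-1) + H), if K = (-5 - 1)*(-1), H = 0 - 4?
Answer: 2717030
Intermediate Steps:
H = -4
K = 6 (K = -6*(-1) = 6)
-271703*(K*(-1) + H) = -271703*(6*(-1) - 4) = -271703*(-6 - 4) = -271703*(-10) = 2717030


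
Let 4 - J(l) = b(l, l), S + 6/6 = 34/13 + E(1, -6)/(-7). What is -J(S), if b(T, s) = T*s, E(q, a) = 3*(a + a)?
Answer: 345101/8281 ≈ 41.674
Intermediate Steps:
E(q, a) = 6*a (E(q, a) = 3*(2*a) = 6*a)
S = 615/91 (S = -1 + (34/13 + (6*(-6))/(-7)) = -1 + (34*(1/13) - 36*(-⅐)) = -1 + (34/13 + 36/7) = -1 + 706/91 = 615/91 ≈ 6.7582)
J(l) = 4 - l² (J(l) = 4 - l*l = 4 - l²)
-J(S) = -(4 - (615/91)²) = -(4 - 1*378225/8281) = -(4 - 378225/8281) = -1*(-345101/8281) = 345101/8281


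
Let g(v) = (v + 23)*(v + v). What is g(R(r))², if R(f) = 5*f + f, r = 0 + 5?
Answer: 10112400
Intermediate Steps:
r = 5
R(f) = 6*f
g(v) = 2*v*(23 + v) (g(v) = (23 + v)*(2*v) = 2*v*(23 + v))
g(R(r))² = (2*(6*5)*(23 + 6*5))² = (2*30*(23 + 30))² = (2*30*53)² = 3180² = 10112400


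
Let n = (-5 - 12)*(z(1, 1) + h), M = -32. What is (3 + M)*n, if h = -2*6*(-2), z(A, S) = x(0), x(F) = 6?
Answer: 14790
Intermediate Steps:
z(A, S) = 6
h = 24 (h = -12*(-2) = 24)
n = -510 (n = (-5 - 12)*(6 + 24) = -17*30 = -510)
(3 + M)*n = (3 - 32)*(-510) = -29*(-510) = 14790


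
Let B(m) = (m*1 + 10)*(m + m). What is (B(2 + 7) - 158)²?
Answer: 33856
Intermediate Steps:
B(m) = 2*m*(10 + m) (B(m) = (m + 10)*(2*m) = (10 + m)*(2*m) = 2*m*(10 + m))
(B(2 + 7) - 158)² = (2*(2 + 7)*(10 + (2 + 7)) - 158)² = (2*9*(10 + 9) - 158)² = (2*9*19 - 158)² = (342 - 158)² = 184² = 33856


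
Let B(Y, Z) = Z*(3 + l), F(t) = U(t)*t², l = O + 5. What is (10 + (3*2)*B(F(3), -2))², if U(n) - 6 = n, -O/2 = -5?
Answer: 42436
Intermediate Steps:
O = 10 (O = -2*(-5) = 10)
U(n) = 6 + n
l = 15 (l = 10 + 5 = 15)
F(t) = t²*(6 + t) (F(t) = (6 + t)*t² = t²*(6 + t))
B(Y, Z) = 18*Z (B(Y, Z) = Z*(3 + 15) = Z*18 = 18*Z)
(10 + (3*2)*B(F(3), -2))² = (10 + (3*2)*(18*(-2)))² = (10 + 6*(-36))² = (10 - 216)² = (-206)² = 42436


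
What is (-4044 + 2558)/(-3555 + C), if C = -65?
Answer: 743/1810 ≈ 0.41050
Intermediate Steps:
(-4044 + 2558)/(-3555 + C) = (-4044 + 2558)/(-3555 - 65) = -1486/(-3620) = -1486*(-1/3620) = 743/1810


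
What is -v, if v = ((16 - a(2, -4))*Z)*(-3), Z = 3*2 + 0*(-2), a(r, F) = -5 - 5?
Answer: 468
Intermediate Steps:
a(r, F) = -10
Z = 6 (Z = 6 + 0 = 6)
v = -468 (v = ((16 - 1*(-10))*6)*(-3) = ((16 + 10)*6)*(-3) = (26*6)*(-3) = 156*(-3) = -468)
-v = -1*(-468) = 468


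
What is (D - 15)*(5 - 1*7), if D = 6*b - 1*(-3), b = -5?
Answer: 84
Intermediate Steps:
D = -27 (D = 6*(-5) - 1*(-3) = -30 + 3 = -27)
(D - 15)*(5 - 1*7) = (-27 - 15)*(5 - 1*7) = -42*(5 - 7) = -42*(-2) = 84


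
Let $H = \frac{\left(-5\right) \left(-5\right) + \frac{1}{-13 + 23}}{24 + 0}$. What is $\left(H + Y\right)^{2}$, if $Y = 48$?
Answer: $\frac{138556441}{57600} \approx 2405.5$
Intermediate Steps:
$H = \frac{251}{240}$ ($H = \frac{25 + \frac{1}{10}}{24} = \left(25 + \frac{1}{10}\right) \frac{1}{24} = \frac{251}{10} \cdot \frac{1}{24} = \frac{251}{240} \approx 1.0458$)
$\left(H + Y\right)^{2} = \left(\frac{251}{240} + 48\right)^{2} = \left(\frac{11771}{240}\right)^{2} = \frac{138556441}{57600}$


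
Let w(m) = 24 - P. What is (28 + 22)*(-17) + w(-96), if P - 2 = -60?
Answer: -768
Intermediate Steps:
P = -58 (P = 2 - 60 = -58)
w(m) = 82 (w(m) = 24 - 1*(-58) = 24 + 58 = 82)
(28 + 22)*(-17) + w(-96) = (28 + 22)*(-17) + 82 = 50*(-17) + 82 = -850 + 82 = -768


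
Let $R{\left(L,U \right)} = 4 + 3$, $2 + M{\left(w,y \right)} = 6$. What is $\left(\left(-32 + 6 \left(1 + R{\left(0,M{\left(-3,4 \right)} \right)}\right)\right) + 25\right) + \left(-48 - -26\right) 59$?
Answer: $-1257$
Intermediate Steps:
$M{\left(w,y \right)} = 4$ ($M{\left(w,y \right)} = -2 + 6 = 4$)
$R{\left(L,U \right)} = 7$
$\left(\left(-32 + 6 \left(1 + R{\left(0,M{\left(-3,4 \right)} \right)}\right)\right) + 25\right) + \left(-48 - -26\right) 59 = \left(\left(-32 + 6 \left(1 + 7\right)\right) + 25\right) + \left(-48 - -26\right) 59 = \left(\left(-32 + 6 \cdot 8\right) + 25\right) + \left(-48 + 26\right) 59 = \left(\left(-32 + 48\right) + 25\right) - 1298 = \left(16 + 25\right) - 1298 = 41 - 1298 = -1257$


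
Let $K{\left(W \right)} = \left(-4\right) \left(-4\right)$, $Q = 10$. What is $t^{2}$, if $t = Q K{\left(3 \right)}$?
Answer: $25600$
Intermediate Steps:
$K{\left(W \right)} = 16$
$t = 160$ ($t = 10 \cdot 16 = 160$)
$t^{2} = 160^{2} = 25600$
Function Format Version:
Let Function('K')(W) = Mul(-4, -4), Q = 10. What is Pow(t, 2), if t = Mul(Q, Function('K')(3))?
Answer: 25600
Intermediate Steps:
Function('K')(W) = 16
t = 160 (t = Mul(10, 16) = 160)
Pow(t, 2) = Pow(160, 2) = 25600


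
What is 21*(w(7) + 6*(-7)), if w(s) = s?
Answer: -735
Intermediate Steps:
21*(w(7) + 6*(-7)) = 21*(7 + 6*(-7)) = 21*(7 - 42) = 21*(-35) = -735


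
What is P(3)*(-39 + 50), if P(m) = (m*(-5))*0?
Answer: 0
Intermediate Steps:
P(m) = 0 (P(m) = -5*m*0 = 0)
P(3)*(-39 + 50) = 0*(-39 + 50) = 0*11 = 0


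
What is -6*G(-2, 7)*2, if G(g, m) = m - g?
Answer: -108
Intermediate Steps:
-6*G(-2, 7)*2 = -6*(7 - 1*(-2))*2 = -6*(7 + 2)*2 = -6*9*2 = -54*2 = -108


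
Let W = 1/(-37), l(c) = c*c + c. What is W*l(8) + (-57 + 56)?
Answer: -109/37 ≈ -2.9459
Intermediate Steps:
l(c) = c + c**2 (l(c) = c**2 + c = c + c**2)
W = -1/37 ≈ -0.027027
W*l(8) + (-57 + 56) = -8*(1 + 8)/37 + (-57 + 56) = -8*9/37 - 1 = -1/37*72 - 1 = -72/37 - 1 = -109/37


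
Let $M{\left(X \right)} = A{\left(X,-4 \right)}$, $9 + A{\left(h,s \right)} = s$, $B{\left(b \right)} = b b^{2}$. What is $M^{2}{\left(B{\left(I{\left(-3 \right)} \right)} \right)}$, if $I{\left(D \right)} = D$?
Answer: $169$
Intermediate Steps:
$B{\left(b \right)} = b^{3}$
$A{\left(h,s \right)} = -9 + s$
$M{\left(X \right)} = -13$ ($M{\left(X \right)} = -9 - 4 = -13$)
$M^{2}{\left(B{\left(I{\left(-3 \right)} \right)} \right)} = \left(-13\right)^{2} = 169$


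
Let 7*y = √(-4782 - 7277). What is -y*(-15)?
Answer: 15*I*√12059/7 ≈ 235.31*I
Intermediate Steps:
y = I*√12059/7 (y = √(-4782 - 7277)/7 = √(-12059)/7 = (I*√12059)/7 = I*√12059/7 ≈ 15.688*I)
-y*(-15) = -I*√12059/7*(-15) = 15*I*√12059/7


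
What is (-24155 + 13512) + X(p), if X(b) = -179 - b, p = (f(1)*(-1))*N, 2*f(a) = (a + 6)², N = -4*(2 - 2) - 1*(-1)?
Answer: -21595/2 ≈ -10798.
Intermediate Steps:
N = 1 (N = -4*0 + 1 = 0 + 1 = 1)
f(a) = (6 + a)²/2 (f(a) = (a + 6)²/2 = (6 + a)²/2)
p = -49/2 (p = (((6 + 1)²/2)*(-1))*1 = (((½)*7²)*(-1))*1 = (((½)*49)*(-1))*1 = ((49/2)*(-1))*1 = -49/2*1 = -49/2 ≈ -24.500)
(-24155 + 13512) + X(p) = (-24155 + 13512) + (-179 - 1*(-49/2)) = -10643 + (-179 + 49/2) = -10643 - 309/2 = -21595/2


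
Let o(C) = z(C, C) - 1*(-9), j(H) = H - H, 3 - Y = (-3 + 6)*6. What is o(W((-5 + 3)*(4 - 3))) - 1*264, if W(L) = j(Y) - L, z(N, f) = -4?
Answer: -259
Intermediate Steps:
Y = -15 (Y = 3 - (-3 + 6)*6 = 3 - 3*6 = 3 - 1*18 = 3 - 18 = -15)
j(H) = 0
W(L) = -L (W(L) = 0 - L = -L)
o(C) = 5 (o(C) = -4 - 1*(-9) = -4 + 9 = 5)
o(W((-5 + 3)*(4 - 3))) - 1*264 = 5 - 1*264 = 5 - 264 = -259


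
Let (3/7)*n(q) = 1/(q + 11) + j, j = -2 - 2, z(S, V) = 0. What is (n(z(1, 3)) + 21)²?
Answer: 153664/1089 ≈ 141.11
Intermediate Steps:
j = -4
n(q) = -28/3 + 7/(3*(11 + q)) (n(q) = 7*(1/(q + 11) - 4)/3 = 7*(1/(11 + q) - 4)/3 = 7*(-4 + 1/(11 + q))/3 = -28/3 + 7/(3*(11 + q)))
(n(z(1, 3)) + 21)² = (7*(-43 - 4*0)/(3*(11 + 0)) + 21)² = ((7/3)*(-43 + 0)/11 + 21)² = ((7/3)*(1/11)*(-43) + 21)² = (-301/33 + 21)² = (392/33)² = 153664/1089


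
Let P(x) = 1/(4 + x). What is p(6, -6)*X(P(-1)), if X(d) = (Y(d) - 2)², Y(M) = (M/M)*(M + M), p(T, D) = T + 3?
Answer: 16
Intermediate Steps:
p(T, D) = 3 + T
Y(M) = 2*M (Y(M) = 1*(2*M) = 2*M)
X(d) = (-2 + 2*d)² (X(d) = (2*d - 2)² = (-2 + 2*d)²)
p(6, -6)*X(P(-1)) = (3 + 6)*(4*(-1 + 1/(4 - 1))²) = 9*(4*(-1 + 1/3)²) = 9*(4*(-1 + ⅓)²) = 9*(4*(-⅔)²) = 9*(4*(4/9)) = 9*(16/9) = 16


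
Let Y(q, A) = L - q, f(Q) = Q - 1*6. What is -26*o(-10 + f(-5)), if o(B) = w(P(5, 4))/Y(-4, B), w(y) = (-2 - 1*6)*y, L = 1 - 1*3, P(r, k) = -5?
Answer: -520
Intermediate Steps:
f(Q) = -6 + Q (f(Q) = Q - 6 = -6 + Q)
L = -2 (L = 1 - 3 = -2)
Y(q, A) = -2 - q
w(y) = -8*y (w(y) = (-2 - 6)*y = -8*y)
o(B) = 20 (o(B) = (-8*(-5))/(-2 - 1*(-4)) = 40/(-2 + 4) = 40/2 = 40*(½) = 20)
-26*o(-10 + f(-5)) = -26*20 = -520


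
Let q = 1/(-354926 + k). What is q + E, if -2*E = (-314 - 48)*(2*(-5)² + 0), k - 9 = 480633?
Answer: 1137729801/125716 ≈ 9050.0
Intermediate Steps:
k = 480642 (k = 9 + 480633 = 480642)
q = 1/125716 (q = 1/(-354926 + 480642) = 1/125716 ≈ 7.9544e-6)
E = 9050 (E = -(-314 - 48)*(2*(-5)² + 0)/2 = -(-181)*(2*25 + 0) = -(-181)*(50 + 0) = -(-181)*50 = -½*(-18100) = 9050)
q + E = 1/125716 + 9050 = 1137729801/125716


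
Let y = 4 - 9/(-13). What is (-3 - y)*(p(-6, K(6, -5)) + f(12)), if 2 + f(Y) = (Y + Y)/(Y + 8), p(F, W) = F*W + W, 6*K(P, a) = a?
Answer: -1010/39 ≈ -25.897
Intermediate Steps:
K(P, a) = a/6
p(F, W) = W + F*W
y = 61/13 (y = 4 - 9*(-1)/13 = 4 - 1*(-9/13) = 4 + 9/13 = 61/13 ≈ 4.6923)
f(Y) = -2 + 2*Y/(8 + Y) (f(Y) = -2 + (Y + Y)/(Y + 8) = -2 + (2*Y)/(8 + Y) = -2 + 2*Y/(8 + Y))
(-3 - y)*(p(-6, K(6, -5)) + f(12)) = (-3 - 1*61/13)*(((⅙)*(-5))*(1 - 6) - 16/(8 + 12)) = (-3 - 61/13)*(-⅚*(-5) - 16/20) = -100*(25/6 - 16*1/20)/13 = -100*(25/6 - ⅘)/13 = -100/13*101/30 = -1010/39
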